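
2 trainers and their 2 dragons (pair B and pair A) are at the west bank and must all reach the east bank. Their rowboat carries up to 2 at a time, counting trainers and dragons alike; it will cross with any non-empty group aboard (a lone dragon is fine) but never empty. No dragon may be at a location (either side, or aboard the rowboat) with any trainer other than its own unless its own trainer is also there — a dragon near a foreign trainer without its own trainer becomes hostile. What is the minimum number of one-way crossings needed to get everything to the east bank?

5

Counting alone: each trip to the east bank takes at most 2 across and each return brings at least 1 back, so after t trips out (and t−1 returns) at most 2t − (t−1) of the 4 are across; that first reaches 4 at t = 3, so at least 5 crossings are needed.
The plan below uses exactly 5 crossings, so it is optimal:
1. dragon B and trainer B cross → the east bank.
2. trainer B crosses ← the west bank.
3. trainer A and trainer B cross → the east bank.
4. trainer A crosses ← the west bank.
5. dragon A and trainer A cross → the east bank.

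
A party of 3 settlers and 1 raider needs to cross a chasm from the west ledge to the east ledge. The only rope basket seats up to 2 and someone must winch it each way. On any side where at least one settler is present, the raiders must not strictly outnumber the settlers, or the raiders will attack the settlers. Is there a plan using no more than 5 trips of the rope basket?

Yes

Yes — this plan uses 5 crossings (≤ 5):
1. 1 settler and 1 raider → the east ledge.  (the west ledge: 2S 0R; the east ledge: 1S 1R)
2. 1 raider ← the west ledge.  (the west ledge: 2S 1R; the east ledge: 1S 0R)
3. 1 settler and 1 raider → the east ledge.  (the west ledge: 1S 0R; the east ledge: 2S 1R)
4. 1 raider ← the west ledge.  (the west ledge: 1S 1R; the east ledge: 2S 0R)
5. 1 settler and 1 raider → the east ledge.  (the west ledge: 0S 0R; the east ledge: 3S 1R)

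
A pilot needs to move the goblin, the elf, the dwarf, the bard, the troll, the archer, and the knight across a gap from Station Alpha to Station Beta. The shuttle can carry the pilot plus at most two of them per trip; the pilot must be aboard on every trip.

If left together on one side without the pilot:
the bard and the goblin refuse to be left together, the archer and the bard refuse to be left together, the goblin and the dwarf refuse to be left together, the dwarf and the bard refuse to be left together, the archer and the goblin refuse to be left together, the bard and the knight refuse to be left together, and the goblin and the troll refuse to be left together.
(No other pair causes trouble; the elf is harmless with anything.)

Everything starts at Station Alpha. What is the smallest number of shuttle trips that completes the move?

Counting alone: the pilot can take at most 2 across per trip to Station Beta, so moving all 7 needs at least 4 loaded trips out, with a return between consecutive ones — at least 7 crossings.
The safety rule pushes this higher. Following every safe sequence of crossings, the most of the 7 that can be at Station Beta as the shuttle arrives there on crossings 7, 9 is 5, 6 respectively — never all 7.
So no plan with fewer than 11 crossings exists, and this one achieves 11:
1. Pilot goes to Station Beta with the bard and the goblin.
2. Pilot goes back to Station Alpha with the goblin.
3. Pilot goes to Station Beta with the elf and the goblin.
4. Pilot goes back to Station Alpha with the goblin.
5. Pilot goes to Station Beta with the goblin and the troll.
6. Pilot goes back to Station Alpha with the goblin.
7. Pilot goes to Station Beta with the archer and the dwarf.
8. Pilot goes back to Station Alpha with the bard.
9. Pilot goes to Station Beta with the goblin and the knight.
10. Pilot goes back to Station Alpha with the goblin.
11. Pilot goes to Station Beta with the bard and the goblin.

11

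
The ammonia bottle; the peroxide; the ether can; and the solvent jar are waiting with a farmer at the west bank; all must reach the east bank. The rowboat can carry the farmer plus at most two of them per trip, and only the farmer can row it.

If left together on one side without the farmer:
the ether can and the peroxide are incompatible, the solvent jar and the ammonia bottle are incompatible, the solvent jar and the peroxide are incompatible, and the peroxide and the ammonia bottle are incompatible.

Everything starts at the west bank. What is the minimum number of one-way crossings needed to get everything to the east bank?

Counting alone: the farmer can take at most 2 across per trip to the east bank, so moving all 4 needs at least 2 loaded trips out, with a return between consecutive ones — at least 3 crossings.
The safety rule pushes this higher. Following every safe sequence of crossings, the most of the 4 that can be at the east bank as the rowboat arrives there on crossing 3 is 3 — never all 4.
So no plan with fewer than 5 crossings exists, and this one achieves 5:
1. Farmer goes to the east bank with the ammonia bottle and the peroxide.  [the west bank: the ether can, the solvent jar | the east bank: the ammonia bottle, the peroxide]
2. Farmer goes back to the west bank with the ammonia bottle.  [the west bank: the ammonia bottle, the ether can, the solvent jar | the east bank: the peroxide]
3. Farmer goes to the east bank with the ammonia bottle and the ether can.  [the west bank: the solvent jar | the east bank: the ammonia bottle, the ether can, the peroxide]
4. Farmer goes back to the west bank with the peroxide.  [the west bank: the peroxide, the solvent jar | the east bank: the ammonia bottle, the ether can]
5. Farmer goes to the east bank with the peroxide and the solvent jar.  [the west bank: — | the east bank: the ammonia bottle, the ether can, the peroxide, the solvent jar]

5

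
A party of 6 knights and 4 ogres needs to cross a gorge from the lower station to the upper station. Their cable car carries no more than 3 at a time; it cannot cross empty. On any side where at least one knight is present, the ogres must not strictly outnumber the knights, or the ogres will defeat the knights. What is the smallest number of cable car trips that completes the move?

9

Counting alone: each trip to the upper station takes at most 3 across and each return brings at least 1 back, so after t trips out (and t−1 returns) at most 3t − (t−1) of the 10 are across; that first reaches 10 at t = 5, so at least 9 crossings are needed.
The plan below uses exactly 9 crossings, so it is optimal:
1. 2 ogres → the upper station.  (the lower station: 6K 2O; the upper station: 0K 2O)
2. 1 ogre ← the lower station.  (the lower station: 6K 3O; the upper station: 0K 1O)
3. 3 ogres → the upper station.  (the lower station: 6K 0O; the upper station: 0K 4O)
4. 1 ogre ← the lower station.  (the lower station: 6K 1O; the upper station: 0K 3O)
5. 3 knights → the upper station.  (the lower station: 3K 1O; the upper station: 3K 3O)
6. 1 ogre ← the lower station.  (the lower station: 3K 2O; the upper station: 3K 2O)
7. 1 knight and 2 ogres → the upper station.  (the lower station: 2K 0O; the upper station: 4K 4O)
8. 1 ogre ← the lower station.  (the lower station: 2K 1O; the upper station: 4K 3O)
9. 2 knights and 1 ogre → the upper station.  (the lower station: 0K 0O; the upper station: 6K 4O)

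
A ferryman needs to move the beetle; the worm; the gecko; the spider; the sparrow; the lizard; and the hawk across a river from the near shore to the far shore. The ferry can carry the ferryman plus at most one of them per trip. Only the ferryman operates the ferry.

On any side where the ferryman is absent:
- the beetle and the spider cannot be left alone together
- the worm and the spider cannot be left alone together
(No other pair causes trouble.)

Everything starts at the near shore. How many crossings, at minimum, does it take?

Counting alone: the ferryman can take at most 1 across per trip to the far shore, so moving all 7 needs at least 7 loaded trips out, with a return between consecutive ones — at least 13 crossings.
The safety rule pushes this higher. Following every safe sequence of crossings, the most of the 7 that can be at the far shore as the ferry arrives there on crossing 13 is 6 — never all 7.
So no plan with fewer than 15 crossings exists, and this one achieves 15:
1. Ferryman goes to the far shore with the spider.
2. Ferryman goes back to the near shore alone.
3. Ferryman goes to the far shore with the beetle.
4. Ferryman goes back to the near shore with the spider.
5. Ferryman goes to the far shore with the worm.
6. Ferryman goes back to the near shore alone.
7. Ferryman goes to the far shore with the gecko.
8. Ferryman goes back to the near shore alone.
9. Ferryman goes to the far shore with the sparrow.
10. Ferryman goes back to the near shore alone.
11. Ferryman goes to the far shore with the lizard.
12. Ferryman goes back to the near shore alone.
13. Ferryman goes to the far shore with the hawk.
14. Ferryman goes back to the near shore alone.
15. Ferryman goes to the far shore with the spider.

15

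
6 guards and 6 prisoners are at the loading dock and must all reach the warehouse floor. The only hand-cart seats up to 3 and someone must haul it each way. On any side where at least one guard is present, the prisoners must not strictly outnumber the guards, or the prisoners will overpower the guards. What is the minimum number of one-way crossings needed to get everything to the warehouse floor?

impossible

Following every safe sequence of crossings from the start, the most of the 12 that can be at the warehouse floor as the hand-cart arrives there on crossings 1, 3, 5 is 3, 5, 6 respectively; the best ever achieved is 6 of 12.
From crossing 7 on, no configuration arises that was not already reachable earlier: only 17 distinct safe configurations (who is on which side, and where the hand-cart is) can ever be reached, none of them has everyone across, and every continuation just revisits them. They are: 0 guards + 0 prisoners across (hand-cart back at the start); 0 guards + 1 prisoner across (hand-cart there); 0 guards + 1 prisoner across (hand-cart back at the start); 0 guards + 2 prisoners across (hand-cart there); 0 guards + 2 prisoners across (hand-cart back at the start); 0 guards + 3 prisoners across (hand-cart there); 0 guards + 3 prisoners across (hand-cart back at the start); 0 guards + 4 prisoners across (hand-cart there); 0 guards + 4 prisoners across (hand-cart back at the start); 0 guards + 5 prisoners across (hand-cart there); 0 guards + 5 prisoners across (hand-cart back at the start); 0 guards + 6 prisoners across (hand-cart there); 1 guard + 1 prisoner across (hand-cart there); 1 guard + 1 prisoner across (hand-cart back at the start); 2 guards + 2 prisoners across (hand-cart there); 2 guards + 2 prisoners across (hand-cart back at the start); 3 guards + 3 prisoners across (hand-cart there). So no valid plan exists.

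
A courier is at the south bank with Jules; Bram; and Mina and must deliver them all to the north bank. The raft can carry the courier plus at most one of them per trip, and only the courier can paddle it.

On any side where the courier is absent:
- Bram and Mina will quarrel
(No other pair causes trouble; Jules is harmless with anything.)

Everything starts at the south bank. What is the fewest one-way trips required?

5

Counting alone: the courier can take at most 1 across per trip to the north bank, so moving all 3 needs at least 3 loaded trips out, with a return between consecutive ones — at least 5 crossings.
The plan below uses exactly 5 crossings, so it is optimal:
1. Courier goes to the north bank with Bram.  [the south bank: Jules, Mina | the north bank: Bram]
2. Courier goes back to the south bank alone.  [the south bank: Jules, Mina | the north bank: Bram]
3. Courier goes to the north bank with Jules.  [the south bank: Mina | the north bank: Bram, Jules]
4. Courier goes back to the south bank alone.  [the south bank: Mina | the north bank: Bram, Jules]
5. Courier goes to the north bank with Mina.  [the south bank: — | the north bank: Bram, Jules, Mina]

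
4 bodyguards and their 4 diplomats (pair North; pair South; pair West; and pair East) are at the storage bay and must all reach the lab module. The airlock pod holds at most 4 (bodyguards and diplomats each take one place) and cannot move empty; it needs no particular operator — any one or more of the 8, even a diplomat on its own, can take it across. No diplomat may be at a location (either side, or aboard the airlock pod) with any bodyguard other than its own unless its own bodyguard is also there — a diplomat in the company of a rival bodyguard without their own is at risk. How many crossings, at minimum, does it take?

Counting alone: each trip to the lab module takes at most 4 across and each return brings at least 1 back, so after t trips out (and t−1 returns) at most 4t − (t−1) of the 8 are across; that first reaches 8 at t = 3, so at least 5 crossings are needed.
The plan below uses exactly 5 crossings, so it is optimal:
1. bodyguard North and diplomat North cross → the lab module.
2. bodyguard North crosses ← the storage bay.
3. bodyguard East, bodyguard North, bodyguard South, and bodyguard West cross → the lab module.
4. diplomat North crosses ← the storage bay.
5. diplomat East, diplomat North, diplomat South, and diplomat West cross → the lab module.

5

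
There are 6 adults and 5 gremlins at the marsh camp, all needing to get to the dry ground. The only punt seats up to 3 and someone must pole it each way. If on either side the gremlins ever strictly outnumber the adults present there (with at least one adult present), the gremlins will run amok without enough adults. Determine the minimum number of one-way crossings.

9

Counting alone: each trip to the dry ground takes at most 3 across and each return brings at least 1 back, so after t trips out (and t−1 returns) at most 3t − (t−1) of the 11 are across; that first reaches 11 at t = 5, so at least 9 crossings are needed.
The plan below uses exactly 9 crossings, so it is optimal:
1. 3 gremlins → the dry ground.  (the marsh camp: 6A 2G; the dry ground: 0A 3G)
2. 1 gremlin ← the marsh camp.  (the marsh camp: 6A 3G; the dry ground: 0A 2G)
3. 3 adults → the dry ground.  (the marsh camp: 3A 3G; the dry ground: 3A 2G)
4. 1 adult ← the marsh camp.  (the marsh camp: 4A 3G; the dry ground: 2A 2G)
5. 2 adults and 1 gremlin → the dry ground.  (the marsh camp: 2A 2G; the dry ground: 4A 3G)
6. 1 adult ← the marsh camp.  (the marsh camp: 3A 2G; the dry ground: 3A 3G)
7. 2 adults and 1 gremlin → the dry ground.  (the marsh camp: 1A 1G; the dry ground: 5A 4G)
8. 1 adult ← the marsh camp.  (the marsh camp: 2A 1G; the dry ground: 4A 4G)
9. 2 adults and 1 gremlin → the dry ground.  (the marsh camp: 0A 0G; the dry ground: 6A 5G)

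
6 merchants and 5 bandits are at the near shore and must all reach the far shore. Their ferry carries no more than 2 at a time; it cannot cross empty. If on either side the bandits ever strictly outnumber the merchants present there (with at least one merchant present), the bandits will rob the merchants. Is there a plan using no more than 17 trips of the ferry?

Counting alone: each trip to the far shore takes at most 2 across and each return brings at least 1 back, so after t trips out (and t−1 returns) at most 2t − (t−1) of the 11 are across; that first reaches 11 at t = 10, so at least 19 crossings are needed.
Since 17 < 19, 17 crossings cannot be enough. (The shortest complete plan in fact takes 19:)
1. 2 bandits → the far shore.  (the near shore: 6M 3B; the far shore: 0M 2B)
2. 1 bandit ← the near shore.  (the near shore: 6M 4B; the far shore: 0M 1B)
3. 2 bandits → the far shore.  (the near shore: 6M 2B; the far shore: 0M 3B)
4. 1 bandit ← the near shore.  (the near shore: 6M 3B; the far shore: 0M 2B)
5. 2 merchants → the far shore.  (the near shore: 4M 3B; the far shore: 2M 2B)
6. 1 bandit ← the near shore.  (the near shore: 4M 4B; the far shore: 2M 1B)
7. 1 merchant and 1 bandit → the far shore.  (the near shore: 3M 3B; the far shore: 3M 2B)
8. 1 merchant ← the near shore.  (the near shore: 4M 3B; the far shore: 2M 2B)
9. 1 merchant and 1 bandit → the far shore.  (the near shore: 3M 2B; the far shore: 3M 3B)
10. 1 bandit ← the near shore.  (the near shore: 3M 3B; the far shore: 3M 2B)
11. 1 merchant and 1 bandit → the far shore.  (the near shore: 2M 2B; the far shore: 4M 3B)
12. 1 merchant ← the near shore.  (the near shore: 3M 2B; the far shore: 3M 3B)
13. 1 merchant and 1 bandit → the far shore.  (the near shore: 2M 1B; the far shore: 4M 4B)
14. 1 bandit ← the near shore.  (the near shore: 2M 2B; the far shore: 4M 3B)
15. 1 merchant and 1 bandit → the far shore.  (the near shore: 1M 1B; the far shore: 5M 4B)
16. 1 merchant ← the near shore.  (the near shore: 2M 1B; the far shore: 4M 4B)
17. 1 merchant and 1 bandit → the far shore.  (the near shore: 1M 0B; the far shore: 5M 5B)
18. 1 bandit ← the near shore.  (the near shore: 1M 1B; the far shore: 5M 4B)
19. 1 merchant and 1 bandit → the far shore.  (the near shore: 0M 0B; the far shore: 6M 5B)

No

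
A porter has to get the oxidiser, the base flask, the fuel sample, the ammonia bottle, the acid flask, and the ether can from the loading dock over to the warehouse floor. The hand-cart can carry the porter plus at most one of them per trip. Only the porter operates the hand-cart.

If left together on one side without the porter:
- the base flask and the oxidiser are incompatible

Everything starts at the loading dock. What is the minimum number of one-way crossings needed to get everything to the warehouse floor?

Counting alone: the porter can take at most 1 across per trip to the warehouse floor, so moving all 6 needs at least 6 loaded trips out, with a return between consecutive ones — at least 11 crossings.
The plan below uses exactly 11 crossings, so it is optimal:
1. Porter goes to the warehouse floor with the oxidiser.
2. Porter goes back to the loading dock alone.
3. Porter goes to the warehouse floor with the fuel sample.
4. Porter goes back to the loading dock alone.
5. Porter goes to the warehouse floor with the ammonia bottle.
6. Porter goes back to the loading dock alone.
7. Porter goes to the warehouse floor with the acid flask.
8. Porter goes back to the loading dock alone.
9. Porter goes to the warehouse floor with the ether can.
10. Porter goes back to the loading dock alone.
11. Porter goes to the warehouse floor with the base flask.

11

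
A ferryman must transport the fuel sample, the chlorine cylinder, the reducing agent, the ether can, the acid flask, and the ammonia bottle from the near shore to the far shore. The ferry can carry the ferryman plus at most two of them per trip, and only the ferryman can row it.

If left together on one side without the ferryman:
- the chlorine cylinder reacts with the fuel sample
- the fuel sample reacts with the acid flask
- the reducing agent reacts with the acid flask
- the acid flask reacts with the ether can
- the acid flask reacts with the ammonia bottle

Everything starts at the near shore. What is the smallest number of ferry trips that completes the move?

7

Counting alone: the ferryman can take at most 2 across per trip to the far shore, so moving all 6 needs at least 3 loaded trips out, with a return between consecutive ones — at least 5 crossings.
The safety rule pushes this higher. Following every safe sequence of crossings, the most of the 6 that can be at the far shore as the ferry arrives there on crossing 5 is 5 — never all 6.
So no plan with fewer than 7 crossings exists, and this one achieves 7:
1. Ferryman goes to the far shore with the acid flask and the fuel sample.  [the near shore: the ammonia bottle, the chlorine cylinder, the ether can, the reducing agent | the far shore: the acid flask, the fuel sample]
2. Ferryman goes back to the near shore with the fuel sample.  [the near shore: the ammonia bottle, the chlorine cylinder, the ether can, the fuel sample, the reducing agent | the far shore: the acid flask]
3. Ferryman goes to the far shore with the fuel sample and the reducing agent.  [the near shore: the ammonia bottle, the chlorine cylinder, the ether can | the far shore: the acid flask, the fuel sample, the reducing agent]
4. Ferryman goes back to the near shore with the acid flask.  [the near shore: the acid flask, the ammonia bottle, the chlorine cylinder, the ether can | the far shore: the fuel sample, the reducing agent]
5. Ferryman goes to the far shore with the ammonia bottle and the ether can.  [the near shore: the acid flask, the chlorine cylinder | the far shore: the ammonia bottle, the ether can, the fuel sample, the reducing agent]
6. Ferryman goes back to the near shore alone.  [the near shore: the acid flask, the chlorine cylinder | the far shore: the ammonia bottle, the ether can, the fuel sample, the reducing agent]
7. Ferryman goes to the far shore with the acid flask and the chlorine cylinder.  [the near shore: — | the far shore: the acid flask, the ammonia bottle, the chlorine cylinder, the ether can, the fuel sample, the reducing agent]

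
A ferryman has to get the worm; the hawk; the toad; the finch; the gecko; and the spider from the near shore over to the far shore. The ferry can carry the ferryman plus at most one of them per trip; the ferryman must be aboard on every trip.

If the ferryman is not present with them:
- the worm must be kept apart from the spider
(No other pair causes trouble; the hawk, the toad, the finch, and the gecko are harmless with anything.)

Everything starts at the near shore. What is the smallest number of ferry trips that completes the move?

11

Counting alone: the ferryman can take at most 1 across per trip to the far shore, so moving all 6 needs at least 6 loaded trips out, with a return between consecutive ones — at least 11 crossings.
The plan below uses exactly 11 crossings, so it is optimal:
1. Ferryman goes to the far shore with the worm.
2. Ferryman goes back to the near shore alone.
3. Ferryman goes to the far shore with the hawk.
4. Ferryman goes back to the near shore alone.
5. Ferryman goes to the far shore with the toad.
6. Ferryman goes back to the near shore alone.
7. Ferryman goes to the far shore with the finch.
8. Ferryman goes back to the near shore alone.
9. Ferryman goes to the far shore with the gecko.
10. Ferryman goes back to the near shore alone.
11. Ferryman goes to the far shore with the spider.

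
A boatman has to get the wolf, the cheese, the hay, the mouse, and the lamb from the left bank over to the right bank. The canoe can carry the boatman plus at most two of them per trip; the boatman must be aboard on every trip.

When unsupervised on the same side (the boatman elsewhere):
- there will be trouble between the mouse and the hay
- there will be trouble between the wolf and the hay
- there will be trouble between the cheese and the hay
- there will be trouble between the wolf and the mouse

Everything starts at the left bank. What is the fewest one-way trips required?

7

Counting alone: the boatman can take at most 2 across per trip to the right bank, so moving all 5 needs at least 3 loaded trips out, with a return between consecutive ones — at least 5 crossings.
The safety rule pushes this higher. Following every safe sequence of crossings, the most of the 5 that can be at the right bank as the canoe arrives there on crossing 5 is 4 — never all 5.
So no plan with fewer than 7 crossings exists, and this one achieves 7:
1. Boatman goes to the right bank with the hay and the wolf.  [the left bank: the cheese, the lamb, the mouse | the right bank: the hay, the wolf]
2. Boatman goes back to the left bank with the wolf.  [the left bank: the cheese, the lamb, the mouse, the wolf | the right bank: the hay]
3. Boatman goes to the right bank with the cheese and the wolf.  [the left bank: the lamb, the mouse | the right bank: the cheese, the hay, the wolf]
4. Boatman goes back to the left bank with the hay.  [the left bank: the hay, the lamb, the mouse | the right bank: the cheese, the wolf]
5. Boatman goes to the right bank with the hay and the lamb.  [the left bank: the mouse | the right bank: the cheese, the hay, the lamb, the wolf]
6. Boatman goes back to the left bank with the hay.  [the left bank: the hay, the mouse | the right bank: the cheese, the lamb, the wolf]
7. Boatman goes to the right bank with the hay and the mouse.  [the left bank: — | the right bank: the cheese, the hay, the lamb, the mouse, the wolf]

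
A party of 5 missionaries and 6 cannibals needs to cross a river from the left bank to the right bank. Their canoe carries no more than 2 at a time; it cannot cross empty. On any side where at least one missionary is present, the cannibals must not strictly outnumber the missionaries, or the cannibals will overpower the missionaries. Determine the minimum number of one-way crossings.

The cannibals already outnumber the missionaries at the left bank before anyone moves, so the starting position itself is disallowed.

impossible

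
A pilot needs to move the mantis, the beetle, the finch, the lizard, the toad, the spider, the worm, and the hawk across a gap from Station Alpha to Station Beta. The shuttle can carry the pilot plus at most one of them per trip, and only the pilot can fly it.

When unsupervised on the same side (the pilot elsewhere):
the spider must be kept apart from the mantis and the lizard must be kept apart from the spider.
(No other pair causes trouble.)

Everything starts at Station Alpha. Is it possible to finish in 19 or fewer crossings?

Yes

Yes — this plan uses 17 crossings (≤ 19):
1. Pilot goes to Station Beta with the spider.
2. Pilot goes back to Station Alpha alone.
3. Pilot goes to Station Beta with the mantis.
4. Pilot goes back to Station Alpha with the spider.
5. Pilot goes to Station Beta with the lizard.
6. Pilot goes back to Station Alpha alone.
7. Pilot goes to Station Beta with the beetle.
8. Pilot goes back to Station Alpha alone.
9. Pilot goes to Station Beta with the finch.
10. Pilot goes back to Station Alpha alone.
11. Pilot goes to Station Beta with the toad.
12. Pilot goes back to Station Alpha alone.
13. Pilot goes to Station Beta with the worm.
14. Pilot goes back to Station Alpha alone.
15. Pilot goes to Station Beta with the hawk.
16. Pilot goes back to Station Alpha alone.
17. Pilot goes to Station Beta with the spider.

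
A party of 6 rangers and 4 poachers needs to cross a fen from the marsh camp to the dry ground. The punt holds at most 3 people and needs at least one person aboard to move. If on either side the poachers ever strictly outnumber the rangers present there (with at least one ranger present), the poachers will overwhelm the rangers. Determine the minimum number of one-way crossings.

Counting alone: each trip to the dry ground takes at most 3 across and each return brings at least 1 back, so after t trips out (and t−1 returns) at most 3t − (t−1) of the 10 are across; that first reaches 10 at t = 5, so at least 9 crossings are needed.
The plan below uses exactly 9 crossings, so it is optimal:
1. 2 poachers → the dry ground.  (the marsh camp: 6R 2P; the dry ground: 0R 2P)
2. 1 poacher ← the marsh camp.  (the marsh camp: 6R 3P; the dry ground: 0R 1P)
3. 3 poachers → the dry ground.  (the marsh camp: 6R 0P; the dry ground: 0R 4P)
4. 1 poacher ← the marsh camp.  (the marsh camp: 6R 1P; the dry ground: 0R 3P)
5. 3 rangers → the dry ground.  (the marsh camp: 3R 1P; the dry ground: 3R 3P)
6. 1 poacher ← the marsh camp.  (the marsh camp: 3R 2P; the dry ground: 3R 2P)
7. 1 ranger and 2 poachers → the dry ground.  (the marsh camp: 2R 0P; the dry ground: 4R 4P)
8. 1 poacher ← the marsh camp.  (the marsh camp: 2R 1P; the dry ground: 4R 3P)
9. 2 rangers and 1 poacher → the dry ground.  (the marsh camp: 0R 0P; the dry ground: 6R 4P)

9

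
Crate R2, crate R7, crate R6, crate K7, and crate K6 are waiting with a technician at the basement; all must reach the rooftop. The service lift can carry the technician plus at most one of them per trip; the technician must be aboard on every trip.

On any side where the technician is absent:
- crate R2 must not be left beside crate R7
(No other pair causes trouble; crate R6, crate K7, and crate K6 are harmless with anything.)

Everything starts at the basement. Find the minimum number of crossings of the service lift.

Counting alone: the technician can take at most 1 across per trip to the rooftop, so moving all 5 needs at least 5 loaded trips out, with a return between consecutive ones — at least 9 crossings.
The plan below uses exactly 9 crossings, so it is optimal:
1. Technician goes to the rooftop with crate R2.
2. Technician goes back to the basement alone.
3. Technician goes to the rooftop with crate R6.
4. Technician goes back to the basement alone.
5. Technician goes to the rooftop with crate K7.
6. Technician goes back to the basement alone.
7. Technician goes to the rooftop with crate K6.
8. Technician goes back to the basement alone.
9. Technician goes to the rooftop with crate R7.

9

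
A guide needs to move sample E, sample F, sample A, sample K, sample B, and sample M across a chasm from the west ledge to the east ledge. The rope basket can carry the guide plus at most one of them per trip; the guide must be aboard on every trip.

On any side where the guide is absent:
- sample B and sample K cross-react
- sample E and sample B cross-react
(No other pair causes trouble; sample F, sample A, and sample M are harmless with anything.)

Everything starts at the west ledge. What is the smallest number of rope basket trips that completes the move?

13

Counting alone: the guide can take at most 1 across per trip to the east ledge, so moving all 6 needs at least 6 loaded trips out, with a return between consecutive ones — at least 11 crossings.
The safety rule pushes this higher. Following every safe sequence of crossings, the most of the 6 that can be at the east ledge as the rope basket arrives there on crossing 11 is 5 — never all 6.
So no plan with fewer than 13 crossings exists, and this one achieves 13:
1. Guide goes to the east ledge with sample B.
2. Guide goes back to the west ledge alone.
3. Guide goes to the east ledge with sample E.
4. Guide goes back to the west ledge with sample B.
5. Guide goes to the east ledge with sample K.
6. Guide goes back to the west ledge alone.
7. Guide goes to the east ledge with sample F.
8. Guide goes back to the west ledge alone.
9. Guide goes to the east ledge with sample A.
10. Guide goes back to the west ledge alone.
11. Guide goes to the east ledge with sample M.
12. Guide goes back to the west ledge alone.
13. Guide goes to the east ledge with sample B.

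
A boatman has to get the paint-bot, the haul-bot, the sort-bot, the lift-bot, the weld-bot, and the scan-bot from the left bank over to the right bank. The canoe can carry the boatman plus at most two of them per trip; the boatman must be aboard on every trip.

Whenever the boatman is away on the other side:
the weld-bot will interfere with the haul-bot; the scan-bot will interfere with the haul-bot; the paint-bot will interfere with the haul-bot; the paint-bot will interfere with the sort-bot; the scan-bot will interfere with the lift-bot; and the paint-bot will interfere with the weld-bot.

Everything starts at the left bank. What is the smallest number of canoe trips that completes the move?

impossible

Whatever the first load, the items left behind include a forbidden pair without the boatman. No opening move is safe, so no plan exists.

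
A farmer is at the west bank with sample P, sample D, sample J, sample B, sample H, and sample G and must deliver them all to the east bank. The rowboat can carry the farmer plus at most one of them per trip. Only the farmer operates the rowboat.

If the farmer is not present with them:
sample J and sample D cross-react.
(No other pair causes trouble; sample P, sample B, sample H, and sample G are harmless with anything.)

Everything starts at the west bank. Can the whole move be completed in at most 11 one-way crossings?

Yes

Yes — this plan uses 11 crossings (≤ 11):
1. Farmer goes to the east bank with sample D.  [the west bank: sample B, sample G, sample H, sample J, sample P | the east bank: sample D]
2. Farmer goes back to the west bank alone.  [the west bank: sample B, sample G, sample H, sample J, sample P | the east bank: sample D]
3. Farmer goes to the east bank with sample P.  [the west bank: sample B, sample G, sample H, sample J | the east bank: sample D, sample P]
4. Farmer goes back to the west bank alone.  [the west bank: sample B, sample G, sample H, sample J | the east bank: sample D, sample P]
5. Farmer goes to the east bank with sample B.  [the west bank: sample G, sample H, sample J | the east bank: sample B, sample D, sample P]
6. Farmer goes back to the west bank alone.  [the west bank: sample G, sample H, sample J | the east bank: sample B, sample D, sample P]
7. Farmer goes to the east bank with sample H.  [the west bank: sample G, sample J | the east bank: sample B, sample D, sample H, sample P]
8. Farmer goes back to the west bank alone.  [the west bank: sample G, sample J | the east bank: sample B, sample D, sample H, sample P]
9. Farmer goes to the east bank with sample G.  [the west bank: sample J | the east bank: sample B, sample D, sample G, sample H, sample P]
10. Farmer goes back to the west bank alone.  [the west bank: sample J | the east bank: sample B, sample D, sample G, sample H, sample P]
11. Farmer goes to the east bank with sample J.  [the west bank: — | the east bank: sample B, sample D, sample G, sample H, sample J, sample P]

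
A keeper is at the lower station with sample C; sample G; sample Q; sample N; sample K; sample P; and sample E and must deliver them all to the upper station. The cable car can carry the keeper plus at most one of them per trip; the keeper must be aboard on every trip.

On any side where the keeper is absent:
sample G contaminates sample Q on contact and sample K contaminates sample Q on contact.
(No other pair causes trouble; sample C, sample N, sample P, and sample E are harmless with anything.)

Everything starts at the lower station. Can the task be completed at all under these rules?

Yes

1. Keeper goes to the upper station with sample Q.
2. Keeper goes back to the lower station alone.
3. Keeper goes to the upper station with sample C.
4. Keeper goes back to the lower station alone.
5. Keeper goes to the upper station with sample G.
6. Keeper goes back to the lower station with sample Q.
7. Keeper goes to the upper station with sample K.
8. Keeper goes back to the lower station alone.
9. Keeper goes to the upper station with sample N.
10. Keeper goes back to the lower station alone.
11. Keeper goes to the upper station with sample P.
12. Keeper goes back to the lower station alone.
13. Keeper goes to the upper station with sample E.
14. Keeper goes back to the lower station alone.
15. Keeper goes to the upper station with sample Q.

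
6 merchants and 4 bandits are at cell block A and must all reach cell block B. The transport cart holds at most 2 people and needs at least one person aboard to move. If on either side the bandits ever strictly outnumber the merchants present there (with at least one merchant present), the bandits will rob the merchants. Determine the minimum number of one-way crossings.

17

Counting alone: each trip to cell block B takes at most 2 across and each return brings at least 1 back, so after t trips out (and t−1 returns) at most 2t − (t−1) of the 10 are across; that first reaches 10 at t = 9, so at least 17 crossings are needed.
The plan below uses exactly 17 crossings, so it is optimal:
1. 2 bandits → cell block B.  (cell block A: 6M 2B; cell block B: 0M 2B)
2. 1 bandit ← cell block A.  (cell block A: 6M 3B; cell block B: 0M 1B)
3. 2 bandits → cell block B.  (cell block A: 6M 1B; cell block B: 0M 3B)
4. 1 bandit ← cell block A.  (cell block A: 6M 2B; cell block B: 0M 2B)
5. 2 merchants → cell block B.  (cell block A: 4M 2B; cell block B: 2M 2B)
6. 1 bandit ← cell block A.  (cell block A: 4M 3B; cell block B: 2M 1B)
7. 1 merchant and 1 bandit → cell block B.  (cell block A: 3M 2B; cell block B: 3M 2B)
8. 1 bandit ← cell block A.  (cell block A: 3M 3B; cell block B: 3M 1B)
9. 2 bandits → cell block B.  (cell block A: 3M 1B; cell block B: 3M 3B)
10. 1 bandit ← cell block A.  (cell block A: 3M 2B; cell block B: 3M 2B)
11. 1 merchant and 1 bandit → cell block B.  (cell block A: 2M 1B; cell block B: 4M 3B)
12. 1 bandit ← cell block A.  (cell block A: 2M 2B; cell block B: 4M 2B)
13. 2 bandits → cell block B.  (cell block A: 2M 0B; cell block B: 4M 4B)
14. 1 bandit ← cell block A.  (cell block A: 2M 1B; cell block B: 4M 3B)
15. 1 merchant and 1 bandit → cell block B.  (cell block A: 1M 0B; cell block B: 5M 4B)
16. 1 bandit ← cell block A.  (cell block A: 1M 1B; cell block B: 5M 3B)
17. 1 merchant and 1 bandit → cell block B.  (cell block A: 0M 0B; cell block B: 6M 4B)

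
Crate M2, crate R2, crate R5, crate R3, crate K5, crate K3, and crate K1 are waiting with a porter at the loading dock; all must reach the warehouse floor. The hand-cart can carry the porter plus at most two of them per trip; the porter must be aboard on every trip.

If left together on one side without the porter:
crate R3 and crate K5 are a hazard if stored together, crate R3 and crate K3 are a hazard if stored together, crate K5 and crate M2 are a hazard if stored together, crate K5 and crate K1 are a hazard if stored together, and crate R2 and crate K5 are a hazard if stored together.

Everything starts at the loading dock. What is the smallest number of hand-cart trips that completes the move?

9

Counting alone: the porter can take at most 2 across per trip to the warehouse floor, so moving all 7 needs at least 4 loaded trips out, with a return between consecutive ones — at least 7 crossings.
The safety rule pushes this higher. Following every safe sequence of crossings, the most of the 7 that can be at the warehouse floor as the hand-cart arrives there on crossing 7 is 6 — never all 7.
So no plan with fewer than 9 crossings exists, and this one achieves 9:
1. Porter goes to the warehouse floor with crate K5 and crate R3.  [the loading dock: crate K1, crate K3, crate M2, crate R2, crate R5 | the warehouse floor: crate K5, crate R3]
2. Porter goes back to the loading dock with crate R3.  [the loading dock: crate K1, crate K3, crate M2, crate R2, crate R3, crate R5 | the warehouse floor: crate K5]
3. Porter goes to the warehouse floor with crate M2 and crate R3.  [the loading dock: crate K1, crate K3, crate R2, crate R5 | the warehouse floor: crate K5, crate M2, crate R3]
4. Porter goes back to the loading dock with crate K5.  [the loading dock: crate K1, crate K3, crate K5, crate R2, crate R5 | the warehouse floor: crate M2, crate R3]
5. Porter goes to the warehouse floor with crate K5 and crate R2.  [the loading dock: crate K1, crate K3, crate R5 | the warehouse floor: crate K5, crate M2, crate R2, crate R3]
6. Porter goes back to the loading dock with crate K5.  [the loading dock: crate K1, crate K3, crate K5, crate R5 | the warehouse floor: crate M2, crate R2, crate R3]
7. Porter goes to the warehouse floor with crate K1 and crate R5.  [the loading dock: crate K3, crate K5 | the warehouse floor: crate K1, crate M2, crate R2, crate R3, crate R5]
8. Porter goes back to the loading dock alone.  [the loading dock: crate K3, crate K5 | the warehouse floor: crate K1, crate M2, crate R2, crate R3, crate R5]
9. Porter goes to the warehouse floor with crate K3 and crate K5.  [the loading dock: — | the warehouse floor: crate K1, crate K3, crate K5, crate M2, crate R2, crate R3, crate R5]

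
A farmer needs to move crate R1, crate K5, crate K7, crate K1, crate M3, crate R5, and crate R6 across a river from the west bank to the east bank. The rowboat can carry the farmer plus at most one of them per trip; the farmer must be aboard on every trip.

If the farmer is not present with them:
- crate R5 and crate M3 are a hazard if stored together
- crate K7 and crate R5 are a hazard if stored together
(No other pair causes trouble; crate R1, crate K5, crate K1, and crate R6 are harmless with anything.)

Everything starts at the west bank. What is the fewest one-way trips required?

Counting alone: the farmer can take at most 1 across per trip to the east bank, so moving all 7 needs at least 7 loaded trips out, with a return between consecutive ones — at least 13 crossings.
The safety rule pushes this higher. Following every safe sequence of crossings, the most of the 7 that can be at the east bank as the rowboat arrives there on crossing 13 is 6 — never all 7.
So no plan with fewer than 15 crossings exists, and this one achieves 15:
1. Farmer goes to the east bank with crate R5.  [the west bank: crate K1, crate K5, crate K7, crate M3, crate R1, crate R6 | the east bank: crate R5]
2. Farmer goes back to the west bank alone.  [the west bank: crate K1, crate K5, crate K7, crate M3, crate R1, crate R6 | the east bank: crate R5]
3. Farmer goes to the east bank with crate R1.  [the west bank: crate K1, crate K5, crate K7, crate M3, crate R6 | the east bank: crate R1, crate R5]
4. Farmer goes back to the west bank alone.  [the west bank: crate K1, crate K5, crate K7, crate M3, crate R6 | the east bank: crate R1, crate R5]
5. Farmer goes to the east bank with crate K5.  [the west bank: crate K1, crate K7, crate M3, crate R6 | the east bank: crate K5, crate R1, crate R5]
6. Farmer goes back to the west bank alone.  [the west bank: crate K1, crate K7, crate M3, crate R6 | the east bank: crate K5, crate R1, crate R5]
7. Farmer goes to the east bank with crate K7.  [the west bank: crate K1, crate M3, crate R6 | the east bank: crate K5, crate K7, crate R1, crate R5]
8. Farmer goes back to the west bank with crate R5.  [the west bank: crate K1, crate M3, crate R5, crate R6 | the east bank: crate K5, crate K7, crate R1]
9. Farmer goes to the east bank with crate M3.  [the west bank: crate K1, crate R5, crate R6 | the east bank: crate K5, crate K7, crate M3, crate R1]
10. Farmer goes back to the west bank alone.  [the west bank: crate K1, crate R5, crate R6 | the east bank: crate K5, crate K7, crate M3, crate R1]
11. Farmer goes to the east bank with crate K1.  [the west bank: crate R5, crate R6 | the east bank: crate K1, crate K5, crate K7, crate M3, crate R1]
12. Farmer goes back to the west bank alone.  [the west bank: crate R5, crate R6 | the east bank: crate K1, crate K5, crate K7, crate M3, crate R1]
13. Farmer goes to the east bank with crate R6.  [the west bank: crate R5 | the east bank: crate K1, crate K5, crate K7, crate M3, crate R1, crate R6]
14. Farmer goes back to the west bank alone.  [the west bank: crate R5 | the east bank: crate K1, crate K5, crate K7, crate M3, crate R1, crate R6]
15. Farmer goes to the east bank with crate R5.  [the west bank: — | the east bank: crate K1, crate K5, crate K7, crate M3, crate R1, crate R5, crate R6]

15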